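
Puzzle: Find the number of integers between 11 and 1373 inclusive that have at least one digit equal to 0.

334

The integers in [11, 1373] that have at least one digit equal to 0: 20, 30, 40, 50, 60, 70, …, 1360, 1370.
334 qualify.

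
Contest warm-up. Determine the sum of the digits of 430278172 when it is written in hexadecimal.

430278172 in base 16 is 19A5861C.
Digit sum: 1+9+10+5+8+6+1+12 = 52.

52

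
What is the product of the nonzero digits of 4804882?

4×8×4×8×8×2 = 16384

16384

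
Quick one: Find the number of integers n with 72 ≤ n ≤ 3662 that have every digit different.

1996

The integers in [72, 3662] that have every digit different: 72, 73, 74, 75, 76, 78, …, 3658, 3659.
1996 qualify.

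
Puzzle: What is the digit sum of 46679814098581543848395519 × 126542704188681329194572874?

233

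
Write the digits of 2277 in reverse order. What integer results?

7722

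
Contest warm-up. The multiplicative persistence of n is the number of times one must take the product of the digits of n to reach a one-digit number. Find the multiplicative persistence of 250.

1

250 → 0 (1 step)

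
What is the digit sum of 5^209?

5^209 = 121543267145725423967657501050393051574028362670335295568381183882611305352253582835623922326674094081190753702248485978998360224068164825439453125
Sum of its 147 digits: 623.

623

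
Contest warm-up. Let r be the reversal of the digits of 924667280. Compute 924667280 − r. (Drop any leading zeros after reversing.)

841900851

Reverse of 924667280 is 82766429.
924667280 − 82766429 = 841900851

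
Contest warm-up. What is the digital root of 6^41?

9

The digital root of n equals n mod 9 (or 9 when 9 | n), so we need 6^41 mod 9.
6^41 ≡ 0 (mod 9), so the digital root is 9.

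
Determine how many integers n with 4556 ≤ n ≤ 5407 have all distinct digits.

The integers in [4556, 5407] that have all distinct digits: 4560, 4561, 4562, 4563, 4567, 4568, …, 5406, 5407.
481 qualify.

481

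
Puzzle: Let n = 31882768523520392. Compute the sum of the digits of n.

3+1+8+8+2+7+6+8+5+2+3+5+2+0+3+9+2 = 74

74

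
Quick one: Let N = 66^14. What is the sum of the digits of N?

144

66^14 = 29758778274345789399515136
Sum of its 26 digits: 144.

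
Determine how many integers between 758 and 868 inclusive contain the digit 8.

The integers in [758, 868] that contain the digit 8: 758, 768, 778, 780, 781, 782, …, 867, 868.
83 qualify.

83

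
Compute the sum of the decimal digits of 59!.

324

59! = 138683118545689835737939019720389406345902876772687432540821294940160000000000000
Sum of its 81 digits: 324.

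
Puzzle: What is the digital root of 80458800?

6

8+0+4+5+8+8+0+0 = 33
3+3 = 6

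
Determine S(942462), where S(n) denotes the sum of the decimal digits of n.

27

9+4+2+4+6+2 = 27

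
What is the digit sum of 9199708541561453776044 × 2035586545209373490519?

192

9199708541561453776044 × 2035586545209373490519 = 18726802927050243686258790087614405183326836
Sum of its 44 digits: 192.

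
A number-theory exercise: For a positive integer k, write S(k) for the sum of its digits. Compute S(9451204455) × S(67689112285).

S(9451204455) = 9+4+5+1+2+0+4+4+5+5 = 39.
S(67689112285) = 6+7+6+8+9+1+1+2+2+8+5 = 55.
39 · 55 = 2145.

2145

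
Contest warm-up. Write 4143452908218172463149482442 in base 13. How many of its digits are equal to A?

4143452908218172463149482442 in base 13 is 783096847AB8B481985A00320.
The digit A appears 2 times.

2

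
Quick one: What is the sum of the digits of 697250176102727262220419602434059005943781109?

6+9+7+2+5+0+1+7+6+1+0+2+7+2+7+2+6+2+2+2+0+4+1+9+6+0+2+4+3+4+0+5+9+0+0+5+9+4+3+7+8+1+1+0+9 = 170

170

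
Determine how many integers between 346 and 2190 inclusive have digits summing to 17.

131

The integers in [346, 2190] that have digits summing to 17: 359, 368, 377, 386, 395, 449, …, 2177, 2186.
131 qualify.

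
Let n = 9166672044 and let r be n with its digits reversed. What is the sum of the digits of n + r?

54

Reversal of 9166672044 is 4402766619; 9166672044 + 4402766619 = 13569438663.
Digit sum of 13569438663: 1+3+5+6+9+4+3+8+6+6+3 = 54.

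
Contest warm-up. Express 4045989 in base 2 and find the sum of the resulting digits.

4045989 in base 2 is 1111011011110010100101.
Digit sum: 1+1+1+1+0+1+1+0+1+1+1+1+0+0+1+0+1+0+0+1+0+1 = 14.

14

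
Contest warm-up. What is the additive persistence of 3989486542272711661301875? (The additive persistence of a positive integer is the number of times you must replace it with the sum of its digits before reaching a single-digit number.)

2

3989486542272711661301875 → 115 → 7 (2 steps)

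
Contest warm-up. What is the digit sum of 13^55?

292

13^55 = 18487763498758903017821863604872883745551547783010632046513957
Sum of its 62 digits: 292.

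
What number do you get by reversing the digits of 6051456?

6541506

Reversing 6051456 gives 6541506.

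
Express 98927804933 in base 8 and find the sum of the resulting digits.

98927804933 in base 8 is 1341043501005.
Digit sum: 1+3+4+1+0+4+3+5+0+1+0+0+5 = 27.

27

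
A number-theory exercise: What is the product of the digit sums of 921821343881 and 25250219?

1300

S(921821343881) = 9+2+1+8+2+1+3+4+3+8+8+1 = 50.
S(25250219) = 2+5+2+5+0+2+1+9 = 26.
50 · 26 = 1300.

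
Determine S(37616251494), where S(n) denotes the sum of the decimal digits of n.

3+7+6+1+6+2+5+1+4+9+4 = 48

48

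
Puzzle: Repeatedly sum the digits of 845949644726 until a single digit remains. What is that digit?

5

8+4+5+9+4+9+6+4+4+7+2+6 = 68
6+8 = 14
1+4 = 5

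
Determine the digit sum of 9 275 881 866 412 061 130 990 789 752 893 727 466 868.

208

9+2+7+5+8+8+1+8+6+6+4+1+2+0+6+1+1+3+0+9+9+0+7+8+9+7+5+2+8+9+3+7+2+7+4+6+6+8+6+8 = 208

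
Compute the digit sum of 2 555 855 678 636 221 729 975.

115

2+5+5+5+8+5+5+6+7+8+6+3+6+2+2+1+7+2+9+9+7+5 = 115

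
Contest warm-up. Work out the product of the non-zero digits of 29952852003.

388800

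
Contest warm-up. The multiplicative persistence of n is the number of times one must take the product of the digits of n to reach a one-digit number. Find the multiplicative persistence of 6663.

4

6663 → 648 → 192 → 18 → 8 (4 steps)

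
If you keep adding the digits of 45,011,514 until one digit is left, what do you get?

3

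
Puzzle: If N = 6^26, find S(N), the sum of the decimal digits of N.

6^26 = 170581728179578208256
Sum of its 21 digits: 99.

99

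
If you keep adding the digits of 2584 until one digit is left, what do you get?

1

2+5+8+4 = 19
1+9 = 10
1+0 = 1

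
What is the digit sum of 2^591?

2^591 = 8104522595470689372094546608771799123071184047348509570304018222052056272290836223436927829974812098219136497287696853871865529444163623648216552410378835326291370709768573288448
Sum of its 178 digits: 809.

809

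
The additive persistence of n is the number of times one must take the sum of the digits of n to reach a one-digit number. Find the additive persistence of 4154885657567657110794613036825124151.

4154885657567657110794613036825124151 → 159 → 15 → 6 (3 steps)

3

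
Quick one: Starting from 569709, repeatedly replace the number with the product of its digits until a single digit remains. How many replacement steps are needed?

1

569709 → 0 (1 step)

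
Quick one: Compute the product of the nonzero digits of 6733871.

6×7×3×3×8×7×1 = 21168

21168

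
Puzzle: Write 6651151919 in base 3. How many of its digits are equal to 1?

6651151919 in base 3 is 122011112022112011222.
The digit 1 appears 9 times.

9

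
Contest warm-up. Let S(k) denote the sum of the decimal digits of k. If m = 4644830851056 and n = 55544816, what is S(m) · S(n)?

S(4644830851056) = 4+6+4+4+8+3+0+8+5+1+0+5+6 = 54.
S(55544816) = 5+5+5+4+4+8+1+6 = 38.
54 · 38 = 2052.

2052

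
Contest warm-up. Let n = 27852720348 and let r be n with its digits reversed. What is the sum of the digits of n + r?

Reversal of 27852720348 is 84302725872; 27852720348 + 84302725872 = 112155446220.
Digit sum of 112155446220: 1+1+2+1+5+5+4+4+6+2+2+0 = 33.

33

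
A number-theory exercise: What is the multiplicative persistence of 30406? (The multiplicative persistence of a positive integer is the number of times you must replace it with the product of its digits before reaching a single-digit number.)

30406 → 0 (1 step)

1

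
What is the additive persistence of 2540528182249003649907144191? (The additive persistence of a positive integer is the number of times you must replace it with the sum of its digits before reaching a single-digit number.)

2540528182249003649907144191 → 110 → 2 (2 steps)

2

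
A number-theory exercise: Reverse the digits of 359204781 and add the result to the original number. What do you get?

546607734

Reverse of 359204781 is 187402953.
359204781 + 187402953 = 546607734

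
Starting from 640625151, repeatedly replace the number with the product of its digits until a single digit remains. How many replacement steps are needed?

1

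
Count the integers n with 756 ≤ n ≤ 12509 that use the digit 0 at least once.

3938

The integers in [756, 12509] that use the digit 0 at least once: 760, 770, 780, 790, 800, 801, …, 12508, 12509.
3938 qualify.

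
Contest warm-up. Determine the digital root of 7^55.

7

The digital root of n equals n mod 9 (or 9 when 9 | n), so we need 7^55 mod 9.
7^55 ≡ 7 (mod 9), so the digital root is 7.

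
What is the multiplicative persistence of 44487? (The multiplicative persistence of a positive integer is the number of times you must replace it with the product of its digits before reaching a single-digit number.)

3

44487 → 3584 → 480 → 0 (3 steps)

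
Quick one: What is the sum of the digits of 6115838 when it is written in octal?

6115838 in base 8 is 27250776.
Digit sum: 2+7+2+5+0+7+7+6 = 36.

36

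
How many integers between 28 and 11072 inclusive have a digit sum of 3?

The integers in [28, 11072] that have a digit sum of 3: 30, 102, 111, 120, 201, 210, …, 11001, 11010.
25 qualify.

25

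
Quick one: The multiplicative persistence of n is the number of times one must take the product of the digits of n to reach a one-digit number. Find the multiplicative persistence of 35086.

1

35086 → 0 (1 step)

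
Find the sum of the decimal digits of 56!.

333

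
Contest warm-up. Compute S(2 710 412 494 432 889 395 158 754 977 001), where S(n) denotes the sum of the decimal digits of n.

139

2+7+1+0+4+1+2+4+9+4+4+3+2+8+8+9+3+9+5+1+5+8+7+5+4+9+7+7+0+0+1 = 139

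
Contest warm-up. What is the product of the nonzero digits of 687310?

6×8×7×3×1 = 1008

1008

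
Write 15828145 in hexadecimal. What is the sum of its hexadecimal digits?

15828145 in base 16 is F184B1.
Digit sum: 15+1+8+4+11+1 = 40.

40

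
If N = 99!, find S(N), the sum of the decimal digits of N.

99! = 933262154439441526816992388562667004907159682643816214685929638952175999932299156089414639761565182862536979208272237582511852109168640000000000000000000000
Sum of its 156 digits: 648.

648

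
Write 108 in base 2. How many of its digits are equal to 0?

108 in base 2 is 1101100.
The digit 0 appears 3 times.

3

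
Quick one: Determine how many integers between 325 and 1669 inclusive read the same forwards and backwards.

74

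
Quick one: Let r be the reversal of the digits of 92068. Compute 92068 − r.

6039

Reverse of 92068 is 86029.
92068 − 86029 = 6039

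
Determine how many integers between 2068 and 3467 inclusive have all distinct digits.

The integers in [2068, 3467] that have all distinct digits: 2068, 2069, 2071, 2073, 2074, 2075, …, 3465, 3467.
672 qualify.

672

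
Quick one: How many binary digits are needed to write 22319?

15

22319 in base 2 is 101011100101111, which has 15 digits.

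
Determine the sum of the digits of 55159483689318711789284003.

5+5+1+5+9+4+8+3+6+8+9+3+1+8+7+1+1+7+8+9+2+8+4+0+0+3 = 125

125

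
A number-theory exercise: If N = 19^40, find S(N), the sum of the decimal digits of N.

19^40 = 1413006104539009638843035501053457425807904438071201
Sum of its 52 digits: 181.

181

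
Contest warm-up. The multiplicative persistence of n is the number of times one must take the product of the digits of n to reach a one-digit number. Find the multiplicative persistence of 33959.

33959 → 3645 → 360 → 0 (3 steps)

3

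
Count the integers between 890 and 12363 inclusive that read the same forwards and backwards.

The integers in [890, 12363] that read the same forwards and backwards: 898, 909, 919, 929, 939, 949, …, 12221, 12321.
125 qualify.

125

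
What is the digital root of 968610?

3

9+6+8+6+1+0 = 30
3+0 = 3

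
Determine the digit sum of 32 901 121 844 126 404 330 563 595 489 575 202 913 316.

156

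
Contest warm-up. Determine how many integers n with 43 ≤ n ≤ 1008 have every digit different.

699

The integers in [43, 1008] that have every digit different: 43, 45, 46, 47, 48, 49, …, 986, 987.
699 qualify.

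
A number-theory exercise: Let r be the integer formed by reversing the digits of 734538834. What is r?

438835437

Reversing 734538834 gives 438835437.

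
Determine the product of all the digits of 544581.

3200

5×4×4×5×8×1 = 3200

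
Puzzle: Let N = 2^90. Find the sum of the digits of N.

118

2^90 = 1237940039285380274899124224
Sum of its 28 digits: 118.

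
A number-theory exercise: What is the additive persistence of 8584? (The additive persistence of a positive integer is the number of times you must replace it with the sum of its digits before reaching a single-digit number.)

2

8584 → 25 → 7 (2 steps)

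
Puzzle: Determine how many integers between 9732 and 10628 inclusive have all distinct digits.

262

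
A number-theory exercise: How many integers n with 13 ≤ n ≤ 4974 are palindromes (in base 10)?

The integers in [13, 4974] that are palindromes (in base 10): 22, 33, 44, 55, 66, 77, …, 4774, 4884.
137 qualify.

137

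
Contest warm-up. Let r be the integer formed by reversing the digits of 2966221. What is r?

Reversing 2966221 gives 1226692.

1226692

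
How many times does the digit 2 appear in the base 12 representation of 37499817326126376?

3

37499817326126376 in base 12 is 2525A2B9B04A17A0.
The digit 2 appears 3 times.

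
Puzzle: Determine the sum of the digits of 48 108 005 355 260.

47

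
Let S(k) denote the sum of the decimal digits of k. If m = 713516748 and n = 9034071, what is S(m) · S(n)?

S(713516748) = 7+1+3+5+1+6+7+4+8 = 42.
S(9034071) = 9+0+3+4+0+7+1 = 24.
42 · 24 = 1008.

1008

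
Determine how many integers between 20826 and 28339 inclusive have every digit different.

2190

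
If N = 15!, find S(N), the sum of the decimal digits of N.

45

15! = 1307674368000
Sum of its 13 digits: 45.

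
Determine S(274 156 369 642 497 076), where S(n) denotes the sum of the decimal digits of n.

2+7+4+1+5+6+3+6+9+6+4+2+4+9+7+0+7+6 = 88

88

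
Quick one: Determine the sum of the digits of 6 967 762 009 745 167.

6+9+6+7+7+6+2+0+0+9+7+4+5+1+6+7 = 82

82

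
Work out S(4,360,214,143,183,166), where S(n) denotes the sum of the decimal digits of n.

4+3+6+0+2+1+4+1+4+3+1+8+3+1+6+6 = 53

53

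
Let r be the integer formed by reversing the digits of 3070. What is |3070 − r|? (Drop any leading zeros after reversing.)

2367

Reverse of 3070 is 703.
|3070 − 703| = 2367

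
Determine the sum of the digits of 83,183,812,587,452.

8+3+1+8+3+8+1+2+5+8+7+4+5+2 = 65

65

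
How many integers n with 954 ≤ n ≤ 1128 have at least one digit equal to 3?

26

The integers in [954, 1128] that have at least one digit equal to 3: 963, 973, 983, 993, 1003, 1013, …, 1113, 1123.
26 qualify.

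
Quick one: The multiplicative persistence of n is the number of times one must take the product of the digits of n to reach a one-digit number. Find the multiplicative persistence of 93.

93 → 27 → 14 → 4 (3 steps)

3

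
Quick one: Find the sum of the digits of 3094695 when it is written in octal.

30

3094695 in base 8 is 13634247.
Digit sum: 1+3+6+3+4+2+4+7 = 30.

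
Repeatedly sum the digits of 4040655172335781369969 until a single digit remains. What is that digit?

4+0+4+0+6+5+5+1+7+2+3+3+5+7+8+1+3+6+9+9+6+9 = 103
1+0+3 = 4

4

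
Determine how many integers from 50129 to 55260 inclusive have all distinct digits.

1675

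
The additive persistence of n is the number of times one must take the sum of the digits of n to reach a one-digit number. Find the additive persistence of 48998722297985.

48998722297985 → 89 → 17 → 8 (3 steps)

3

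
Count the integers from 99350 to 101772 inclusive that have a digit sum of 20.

78

The integers in [99350, 101772] that have a digit sum of 20: 100199, 100289, 100298, 100379, 100388, 100397, …, 101756, 101765.
78 qualify.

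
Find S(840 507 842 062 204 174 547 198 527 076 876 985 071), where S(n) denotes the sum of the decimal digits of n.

8+4+0+5+0+7+8+4+2+0+6+2+2+0+4+1+7+4+5+4+7+1+9+8+5+2+7+0+7+6+8+7+6+9+8+5+0+7+1 = 176

176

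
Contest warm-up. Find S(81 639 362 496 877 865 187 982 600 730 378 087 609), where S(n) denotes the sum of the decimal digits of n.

197

8+1+6+3+9+3+6+2+4+9+6+8+7+7+8+6+5+1+8+7+9+8+2+6+0+0+7+3+0+3+7+8+0+8+7+6+0+9 = 197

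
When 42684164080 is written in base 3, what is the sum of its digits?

42684164080 in base 3 is 11002011201210012101221.
Digit sum: 1+1+0+0+2+0+1+1+2+0+1+2+1+0+0+1+2+1+0+1+2+2+1 = 22.

22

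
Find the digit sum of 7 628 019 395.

50

7+6+2+8+0+1+9+3+9+5 = 50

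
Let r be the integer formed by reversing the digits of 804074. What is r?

470408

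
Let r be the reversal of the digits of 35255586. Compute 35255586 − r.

Reverse of 35255586 is 68555253.
35255586 − 68555253 = -33299667

-33299667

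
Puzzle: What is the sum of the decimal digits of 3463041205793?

3+4+6+3+0+4+1+2+0+5+7+9+3 = 47

47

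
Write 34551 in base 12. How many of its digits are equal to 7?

1

34551 in base 12 is 17BB3.
The digit 7 appears 1 time.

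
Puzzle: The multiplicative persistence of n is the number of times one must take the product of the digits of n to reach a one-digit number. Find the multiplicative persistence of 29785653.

2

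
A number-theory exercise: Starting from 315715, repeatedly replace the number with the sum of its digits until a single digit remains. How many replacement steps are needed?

2

315715 → 22 → 4 (2 steps)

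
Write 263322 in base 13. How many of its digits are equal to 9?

263322 in base 13 is 92B17.
The digit 9 appears 1 time.

1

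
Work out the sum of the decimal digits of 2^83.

2^83 = 9671406556917033397649408
Sum of its 25 digits: 122.

122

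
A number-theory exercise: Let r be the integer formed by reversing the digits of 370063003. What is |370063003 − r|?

69702930

Reverse of 370063003 is 300360073.
|370063003 − 300360073| = 69702930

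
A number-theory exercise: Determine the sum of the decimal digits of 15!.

45

15! = 1307674368000
Sum of its 13 digits: 45.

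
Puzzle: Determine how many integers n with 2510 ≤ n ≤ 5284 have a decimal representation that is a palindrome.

28

The integers in [2510, 5284] that have a decimal representation that is a palindrome: 2552, 2662, 2772, 2882, 2992, 3003, …, 5115, 5225.
28 qualify.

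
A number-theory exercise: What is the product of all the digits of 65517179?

6×5×5×1×7×1×7×9 = 66150

66150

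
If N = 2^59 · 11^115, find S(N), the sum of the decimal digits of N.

622

2^59 · 11^115 = 331839849215938911067193812294974706896590295160348353129837838285500432428299372432832103300420169958846818125446180320829456891603058688
Sum of its 138 digits: 622.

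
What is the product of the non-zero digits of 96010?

54

9×6×1 = 54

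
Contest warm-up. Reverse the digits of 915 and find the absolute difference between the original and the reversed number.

Reverse of 915 is 519.
|915 − 519| = 396

396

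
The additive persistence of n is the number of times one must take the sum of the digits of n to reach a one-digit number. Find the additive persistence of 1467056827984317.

1467056827984317 → 78 → 15 → 6 (3 steps)

3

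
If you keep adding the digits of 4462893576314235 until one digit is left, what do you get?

9

4+4+6+2+8+9+3+5+7+6+3+1+4+2+3+5 = 72
7+2 = 9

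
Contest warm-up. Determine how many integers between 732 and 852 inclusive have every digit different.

The integers in [732, 852] that have every digit different: 732, 734, 735, 736, 738, 739, …, 851, 852.
89 qualify.

89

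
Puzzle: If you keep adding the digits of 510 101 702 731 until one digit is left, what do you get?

1

5+1+0+1+0+1+7+0+2+7+3+1 = 28
2+8 = 10
1+0 = 1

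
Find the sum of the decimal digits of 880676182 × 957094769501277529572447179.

194

880676182 × 957094769501277529572447179 = 842890567416555138866254873998390578
Sum of its 36 digits: 194.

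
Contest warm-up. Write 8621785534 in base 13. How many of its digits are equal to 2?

1

8621785534 in base 13 is A752C8A5B.
The digit 2 appears 1 time.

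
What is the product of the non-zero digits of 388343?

6912

3×8×8×3×4×3 = 6912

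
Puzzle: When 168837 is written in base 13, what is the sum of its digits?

33

168837 in base 13 is 5BB06.
Digit sum: 5+11+11+0+6 = 33.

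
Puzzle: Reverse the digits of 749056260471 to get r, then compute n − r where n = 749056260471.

Reverse of 749056260471 is 174062650947.
749056260471 − 174062650947 = 574993609524

574993609524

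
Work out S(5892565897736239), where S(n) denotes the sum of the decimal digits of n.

94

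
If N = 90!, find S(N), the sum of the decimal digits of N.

90! = 1485715964481761497309522733620825737885569961284688766942216863704985393094065876545992131370884059645617234469978112000000000000000000000
Sum of its 139 digits: 585.

585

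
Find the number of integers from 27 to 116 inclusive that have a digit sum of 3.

3

The integers in [27, 116] that have a digit sum of 3: 30, 102, 111.
3 qualify.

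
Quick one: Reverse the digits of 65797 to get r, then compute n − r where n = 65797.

-13959

Reverse of 65797 is 79756.
65797 − 79756 = -13959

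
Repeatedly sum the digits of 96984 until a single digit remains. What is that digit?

9+6+9+8+4 = 36
3+6 = 9

9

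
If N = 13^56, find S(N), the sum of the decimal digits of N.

13^56 = 240340925483865739231684226863347488692170121179138216604681441
Sum of its 63 digits: 268.

268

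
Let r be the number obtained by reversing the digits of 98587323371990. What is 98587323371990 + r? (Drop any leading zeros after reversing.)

108504655750579

Reverse of 98587323371990 is 9917332378589.
98587323371990 + 9917332378589 = 108504655750579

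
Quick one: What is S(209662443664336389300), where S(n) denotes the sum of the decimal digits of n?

87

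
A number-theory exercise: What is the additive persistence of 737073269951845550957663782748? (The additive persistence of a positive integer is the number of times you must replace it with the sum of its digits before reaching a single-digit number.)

3

737073269951845550957663782748 → 158 → 14 → 5 (3 steps)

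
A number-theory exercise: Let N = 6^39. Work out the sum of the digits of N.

162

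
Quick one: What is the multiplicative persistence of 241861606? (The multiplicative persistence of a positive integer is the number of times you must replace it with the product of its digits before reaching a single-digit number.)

241861606 → 0 (1 step)

1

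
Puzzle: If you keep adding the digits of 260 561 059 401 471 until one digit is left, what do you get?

6

2+6+0+5+6+1+0+5+9+4+0+1+4+7+1 = 51
5+1 = 6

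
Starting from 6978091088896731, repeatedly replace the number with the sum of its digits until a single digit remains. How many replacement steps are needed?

2

6978091088896731 → 90 → 9 (2 steps)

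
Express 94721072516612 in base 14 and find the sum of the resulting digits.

87

94721072516612 in base 14 is 195674AC361DA.
Digit sum: 1+9+5+6+7+4+10+12+3+6+1+13+10 = 87.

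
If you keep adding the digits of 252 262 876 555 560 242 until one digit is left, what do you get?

2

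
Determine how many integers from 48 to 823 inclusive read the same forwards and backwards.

The integers in [48, 823] that read the same forwards and backwards: 55, 66, 77, 88, 99, 101, …, 808, 818.
77 qualify.

77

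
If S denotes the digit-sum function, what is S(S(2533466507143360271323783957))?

First digit sum: 115.
1+1+5 = 7.

7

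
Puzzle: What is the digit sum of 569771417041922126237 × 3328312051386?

162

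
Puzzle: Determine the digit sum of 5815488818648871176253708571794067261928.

203

5+8+1+5+4+8+8+8+1+8+6+4+8+8+7+1+1+7+6+2+5+3+7+0+8+5+7+1+7+9+4+0+6+7+2+6+1+9+2+8 = 203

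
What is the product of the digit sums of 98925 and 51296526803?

1551

S(98925) = 9+8+9+2+5 = 33.
S(51296526803) = 5+1+2+9+6+5+2+6+8+0+3 = 47.
33 · 47 = 1551.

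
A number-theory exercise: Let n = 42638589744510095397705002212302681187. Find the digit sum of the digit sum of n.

10

First digit sum: 154.
1+5+4 = 10.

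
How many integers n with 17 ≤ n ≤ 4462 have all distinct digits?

2459

The integers in [17, 4462] that have all distinct digits: 17, 18, 19, 20, 21, 23, …, 4397, 4398.
2459 qualify.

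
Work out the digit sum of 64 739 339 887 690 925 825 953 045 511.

146

6+4+7+3+9+3+3+9+8+8+7+6+9+0+9+2+5+8+2+5+9+5+3+0+4+5+5+1+1 = 146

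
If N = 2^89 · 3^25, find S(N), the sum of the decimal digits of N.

2^89 · 3^25 = 524446247229961322279370020425738223616
Sum of its 39 digits: 153.

153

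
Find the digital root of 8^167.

The digital root of n equals n mod 9 (or 9 when 9 | n), so we need 8^167 mod 9.
8^167 ≡ 8 (mod 9), so the digital root is 8.

8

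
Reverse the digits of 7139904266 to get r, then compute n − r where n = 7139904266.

515804949

Reverse of 7139904266 is 6624099317.
7139904266 − 6624099317 = 515804949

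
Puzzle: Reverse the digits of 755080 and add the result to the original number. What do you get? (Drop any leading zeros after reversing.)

Reverse of 755080 is 80557.
755080 + 80557 = 835637

835637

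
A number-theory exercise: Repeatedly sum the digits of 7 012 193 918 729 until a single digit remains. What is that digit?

7+0+1+2+1+9+3+9+1+8+7+2+9 = 59
5+9 = 14
1+4 = 5

5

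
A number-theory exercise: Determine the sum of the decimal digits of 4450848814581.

4+4+5+0+8+4+8+8+1+4+5+8+1 = 60

60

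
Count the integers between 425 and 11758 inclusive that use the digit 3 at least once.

3779

The integers in [425, 11758] that use the digit 3 at least once: 430, 431, 432, 433, 434, 435, …, 11743, 11753.
3779 qualify.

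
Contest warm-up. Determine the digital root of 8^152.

1

The digital root of n equals n mod 9 (or 9 when 9 | n), so we need 8^152 mod 9.
8^152 ≡ 1 (mod 9), so the digital root is 1.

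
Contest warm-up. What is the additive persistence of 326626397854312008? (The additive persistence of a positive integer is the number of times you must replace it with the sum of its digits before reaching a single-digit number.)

326626397854312008 → 75 → 12 → 3 (3 steps)

3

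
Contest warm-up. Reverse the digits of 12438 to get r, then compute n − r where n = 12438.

-70983

Reverse of 12438 is 83421.
12438 − 83421 = -70983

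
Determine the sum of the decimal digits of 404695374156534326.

77

4+0+4+6+9+5+3+7+4+1+5+6+5+3+4+3+2+6 = 77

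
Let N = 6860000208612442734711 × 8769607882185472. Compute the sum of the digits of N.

171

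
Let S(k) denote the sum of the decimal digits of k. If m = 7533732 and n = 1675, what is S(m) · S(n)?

570

S(7533732) = 7+5+3+3+7+3+2 = 30.
S(1675) = 1+6+7+5 = 19.
30 · 19 = 570.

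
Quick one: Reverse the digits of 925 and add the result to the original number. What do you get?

1454

Reverse of 925 is 529.
925 + 529 = 1454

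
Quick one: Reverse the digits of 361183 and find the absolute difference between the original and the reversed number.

Reverse of 361183 is 381163.
|361183 − 381163| = 19980

19980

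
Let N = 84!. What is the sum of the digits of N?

84! = 3314240134565353266999387579130131288000666286242049487118846032383059131291716864129885722968716753156177920000000000000000000
Sum of its 127 digits: 477.

477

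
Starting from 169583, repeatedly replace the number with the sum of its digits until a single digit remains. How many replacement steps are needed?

169583 → 32 → 5 (2 steps)

2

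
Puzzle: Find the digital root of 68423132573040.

3

6+8+4+2+3+1+3+2+5+7+3+0+4+0 = 48
4+8 = 12
1+2 = 3
(Equivalently, 68423132573040 mod 9 = 3.)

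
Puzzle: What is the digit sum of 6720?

15

6+7+2+0 = 15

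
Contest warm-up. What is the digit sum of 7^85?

7^85 = 681292175541205709486531011694243236571309860372760091522256581907552807
Sum of its 72 digits: 295.

295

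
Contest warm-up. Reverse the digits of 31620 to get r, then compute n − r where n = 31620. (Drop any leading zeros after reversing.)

29007

Reverse of 31620 is 2613.
31620 − 2613 = 29007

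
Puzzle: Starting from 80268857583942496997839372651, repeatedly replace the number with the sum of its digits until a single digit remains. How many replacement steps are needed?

80268857583942496997839372651 → 163 → 10 → 1 (3 steps)

3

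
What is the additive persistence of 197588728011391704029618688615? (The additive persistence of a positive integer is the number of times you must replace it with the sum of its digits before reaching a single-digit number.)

197588728011391704029618688615 → 141 → 6 (2 steps)

2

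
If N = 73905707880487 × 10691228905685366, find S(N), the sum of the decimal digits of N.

122

73905707880487 × 10691228905685366 = 790142840387001359263952853242
Sum of its 30 digits: 122.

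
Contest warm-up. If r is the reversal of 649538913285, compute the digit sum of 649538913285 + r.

54

Reversal of 649538913285 is 582319835946; 649538913285 + 582319835946 = 1231858749231.
Digit sum of 1231858749231: 1+2+3+1+8+5+8+7+4+9+2+3+1 = 54.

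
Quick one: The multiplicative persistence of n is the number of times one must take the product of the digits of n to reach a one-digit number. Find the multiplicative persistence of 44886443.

44886443 → 294912 → 1296 → 108 → 0 (4 steps)

4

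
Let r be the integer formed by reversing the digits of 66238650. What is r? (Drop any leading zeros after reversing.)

Reversing 66238650 gives 5683266.

5683266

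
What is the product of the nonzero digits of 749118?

2016

7×4×9×1×1×8 = 2016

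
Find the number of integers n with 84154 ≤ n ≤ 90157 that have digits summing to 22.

The integers in [84154, 90157] that have digits summing to 22: 84154, 84163, 84172, 84181, 84190, 84208, …, 90148, 90157.
243 qualify.

243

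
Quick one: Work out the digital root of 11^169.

2

The digital root of n equals n mod 9 (or 9 when 9 | n), so we need 11^169 mod 9.
11^169 ≡ 2 (mod 9), so the digital root is 2.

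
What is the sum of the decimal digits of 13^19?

13^19 = 1461920290375446110677
Sum of its 22 digits: 85.

85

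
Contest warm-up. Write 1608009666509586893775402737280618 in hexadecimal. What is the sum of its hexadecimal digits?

1608009666509586893775402737280618 in base 16 is 4F47EF74EF41479419621E2B266A.
Digit sum: 4+15+4+7+14+15+7+4+14+15+4+1+4+7+9+4+1+9+6+2+1+14+2+11+2+6+6+10 = 198.

198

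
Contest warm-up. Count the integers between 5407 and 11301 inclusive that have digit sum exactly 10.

115

The integers in [5407, 11301] that have digit sum exactly 10: 5410, 5500, 6004, 6013, 6022, 6031, …, 11251, 11260.
115 qualify.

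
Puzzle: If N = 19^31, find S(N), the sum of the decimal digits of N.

19^31 = 4378865740046709085864680868712732574619
Sum of its 40 digits: 199.

199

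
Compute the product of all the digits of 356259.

3×5×6×2×5×9 = 8100

8100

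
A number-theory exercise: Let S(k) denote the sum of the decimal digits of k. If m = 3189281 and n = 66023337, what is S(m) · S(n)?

S(3189281) = 3+1+8+9+2+8+1 = 32.
S(66023337) = 6+6+0+2+3+3+3+7 = 30.
32 · 30 = 960.

960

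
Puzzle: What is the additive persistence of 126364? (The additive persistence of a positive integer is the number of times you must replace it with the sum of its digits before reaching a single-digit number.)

2

126364 → 22 → 4 (2 steps)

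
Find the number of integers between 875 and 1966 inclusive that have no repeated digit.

The integers in [875, 1966] that have no repeated digit: 875, 876, 879, 890, 891, 892, …, 1964, 1965.
571 qualify.

571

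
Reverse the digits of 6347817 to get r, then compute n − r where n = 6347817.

-839619

Reverse of 6347817 is 7187436.
6347817 − 7187436 = -839619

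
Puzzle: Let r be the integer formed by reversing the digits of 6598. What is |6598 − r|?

Reverse of 6598 is 8956.
|6598 − 8956| = 2358

2358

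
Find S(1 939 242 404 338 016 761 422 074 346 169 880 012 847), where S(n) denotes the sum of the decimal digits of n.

1+9+3+9+2+4+2+4+0+4+3+3+8+0+1+6+7+6+1+4+2+2+0+7+4+3+4+6+1+6+9+8+8+0+0+1+2+8+4+7 = 159

159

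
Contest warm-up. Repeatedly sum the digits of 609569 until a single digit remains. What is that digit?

6+0+9+5+6+9 = 35
3+5 = 8

8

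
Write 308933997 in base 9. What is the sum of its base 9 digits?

45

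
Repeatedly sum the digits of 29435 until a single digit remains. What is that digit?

2+9+4+3+5 = 23
2+3 = 5

5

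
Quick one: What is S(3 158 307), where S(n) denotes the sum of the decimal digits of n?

27

3+1+5+8+3+0+7 = 27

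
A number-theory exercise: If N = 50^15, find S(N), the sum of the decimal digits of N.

44

50^15 = 30517578125000000000000000
Sum of its 26 digits: 44.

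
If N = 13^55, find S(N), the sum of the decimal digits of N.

13^55 = 18487763498758903017821863604872883745551547783010632046513957
Sum of its 62 digits: 292.

292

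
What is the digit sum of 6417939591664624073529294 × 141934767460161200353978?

213

6417939591664624073529294 × 141934767460161200353978 = 910928763516280346318684043566886462492552431532
Sum of its 48 digits: 213.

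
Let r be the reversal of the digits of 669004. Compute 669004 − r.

268038

Reverse of 669004 is 400966.
669004 − 400966 = 268038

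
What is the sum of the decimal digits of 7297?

7+2+9+7 = 25

25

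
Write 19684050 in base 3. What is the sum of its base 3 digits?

19684050 in base 3 is 1101001001102220.
Digit sum: 1+1+0+1+0+0+1+0+0+1+1+0+2+2+2+0 = 12.

12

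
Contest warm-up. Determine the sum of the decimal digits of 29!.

126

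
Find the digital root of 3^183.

9

The digital root of n equals n mod 9 (or 9 when 9 | n), so we need 3^183 mod 9.
3^183 ≡ 0 (mod 9), so the digital root is 9.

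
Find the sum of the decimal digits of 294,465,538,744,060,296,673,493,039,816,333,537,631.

2+9+4+4+6+5+5+3+8+7+4+4+0+6+0+2+9+6+6+7+3+4+9+3+0+3+9+8+1+6+3+3+3+5+3+7+6+3+1 = 177

177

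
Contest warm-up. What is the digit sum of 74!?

74! = 330788544151938641225953028221253782145683251820934971170611926835411235700971565459250872320000000000000000
Sum of its 108 digits: 378.

378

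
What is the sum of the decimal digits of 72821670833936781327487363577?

7+2+8+2+1+6+7+0+8+3+3+9+3+6+7+8+1+3+2+7+4+8+7+3+6+3+5+7+7 = 143

143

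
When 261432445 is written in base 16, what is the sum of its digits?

261432445 in base 16 is F95247D.
Digit sum: 15+9+5+2+4+7+13 = 55.

55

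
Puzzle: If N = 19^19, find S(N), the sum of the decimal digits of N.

127

19^19 = 1978419655660313589123979
Sum of its 25 digits: 127.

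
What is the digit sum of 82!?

477

82! = 475364333701284174842138206989404946643813294067993328617160934076743994734899148613007131808479167119360000000000000000000
Sum of its 123 digits: 477.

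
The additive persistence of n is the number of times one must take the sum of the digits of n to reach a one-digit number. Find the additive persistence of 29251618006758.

29251618006758 → 60 → 6 (2 steps)

2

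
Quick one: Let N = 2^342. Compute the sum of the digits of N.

523

2^342 = 8958978968711216842229769122273777112486581988938598139599956403855167484720643781523509973086428463104
Sum of its 103 digits: 523.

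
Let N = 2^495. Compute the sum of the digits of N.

2^495 = 102293456496754433437912178025862473506770063938845774671352855253004181137646079840102190385184504910965208878986252219038039267058918532916516487168
Sum of its 150 digits: 665.

665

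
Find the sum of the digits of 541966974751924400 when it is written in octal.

541966974751924400 in base 8 is 36053501362205160260.
Digit sum: 3+6+0+5+3+5+0+1+3+6+2+2+0+5+1+6+0+2+6+0 = 56.

56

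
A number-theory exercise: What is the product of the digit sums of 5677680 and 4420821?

819

S(5677680) = 5+6+7+7+6+8+0 = 39.
S(4420821) = 4+4+2+0+8+2+1 = 21.
39 · 21 = 819.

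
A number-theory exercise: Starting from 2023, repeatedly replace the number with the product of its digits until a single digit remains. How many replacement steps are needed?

1

2023 → 0 (1 step)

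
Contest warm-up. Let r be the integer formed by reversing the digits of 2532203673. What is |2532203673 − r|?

Reverse of 2532203673 is 3763022352.
|2532203673 − 3763022352| = 1230818679

1230818679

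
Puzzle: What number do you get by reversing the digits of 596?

695

Reversing 596 gives 695.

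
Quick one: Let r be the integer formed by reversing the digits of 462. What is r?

264

Reversing 462 gives 264.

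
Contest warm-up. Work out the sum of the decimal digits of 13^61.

337

13^61 = 89236903245680961916549731644772879118981920802965765857801986273213
Sum of its 68 digits: 337.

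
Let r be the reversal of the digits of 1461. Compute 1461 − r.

Reverse of 1461 is 1641.
1461 − 1641 = -180

-180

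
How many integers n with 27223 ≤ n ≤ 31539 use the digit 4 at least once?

The integers in [27223, 31539] that use the digit 4 at least once: 27224, 27234, 27240, 27241, 27242, 27243, …, 31524, 31534.
1224 qualify.

1224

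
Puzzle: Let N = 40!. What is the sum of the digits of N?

189

40! = 815915283247897734345611269596115894272000000000
Sum of its 48 digits: 189.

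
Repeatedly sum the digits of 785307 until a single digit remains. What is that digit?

7+8+5+3+0+7 = 30
3+0 = 3

3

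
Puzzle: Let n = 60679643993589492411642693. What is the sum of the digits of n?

135

6+0+6+7+9+6+4+3+9+9+3+5+8+9+4+9+2+4+1+1+6+4+2+6+9+3 = 135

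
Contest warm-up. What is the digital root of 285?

6

2+8+5 = 15
1+5 = 6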